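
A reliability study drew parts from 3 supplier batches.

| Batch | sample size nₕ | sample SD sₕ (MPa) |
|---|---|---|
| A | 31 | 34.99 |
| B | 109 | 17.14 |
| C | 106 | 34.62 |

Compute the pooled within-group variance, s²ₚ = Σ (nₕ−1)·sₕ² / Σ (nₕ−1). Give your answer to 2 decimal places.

A: (31−1)·34.99² = 30·1224.3001 = 36729.003
B: (109−1)·17.14² = 108·293.7796 = 31728.1968
C: (106−1)·34.62² = 105·1198.5444 = 125847.162
Numerator = 194304.3618; denominator = Σ(nₕ−1) = 243.
s²ₚ = 194304.3618/243 = 799.6064... → 799.61.

799.61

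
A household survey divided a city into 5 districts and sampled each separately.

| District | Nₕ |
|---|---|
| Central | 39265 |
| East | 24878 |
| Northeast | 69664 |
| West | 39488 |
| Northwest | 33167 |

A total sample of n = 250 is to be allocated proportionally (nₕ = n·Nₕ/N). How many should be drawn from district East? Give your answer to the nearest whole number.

30

N = 39265 + 24878 + 69664 + 39488 + 33167 = 206462.
n_East = 250·24878/206462 = 30.124... → 30.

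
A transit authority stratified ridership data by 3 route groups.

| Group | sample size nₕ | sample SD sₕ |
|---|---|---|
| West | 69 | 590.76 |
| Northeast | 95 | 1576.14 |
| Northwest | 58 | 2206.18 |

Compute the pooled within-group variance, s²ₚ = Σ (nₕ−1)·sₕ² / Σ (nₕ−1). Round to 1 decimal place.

Degrees of freedom: 68 + 94 + 57 = 219.
Σ(nₕ−1)sₕ² = 68·348997.3776 + 94·2484217.2996 + 57·4867230.1924 = 534680368.806.
s²ₚ = 534680368.806 / 219 = 2441462.871... → 2441462.9.

2441462.9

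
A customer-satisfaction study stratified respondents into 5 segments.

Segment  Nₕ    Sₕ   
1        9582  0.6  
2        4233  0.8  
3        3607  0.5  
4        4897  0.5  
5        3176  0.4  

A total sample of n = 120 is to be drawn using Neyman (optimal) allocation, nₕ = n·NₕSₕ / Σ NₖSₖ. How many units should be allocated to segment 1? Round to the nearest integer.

Σ NₕSₕ = 9582·0.6 + 4233·0.8 + 3607·0.5 + 4897·0.5 + 3176·0.4 = 14658.
Share for 1: 5749.2/14658 = 0.39222.
n_1 = 120 × 0.39222 = 47.067... → 47.

47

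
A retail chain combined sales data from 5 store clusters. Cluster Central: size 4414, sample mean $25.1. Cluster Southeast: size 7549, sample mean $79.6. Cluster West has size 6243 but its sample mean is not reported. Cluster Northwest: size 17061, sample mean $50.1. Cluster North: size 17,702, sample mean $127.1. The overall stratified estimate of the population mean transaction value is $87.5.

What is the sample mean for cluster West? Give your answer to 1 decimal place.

131.1

N = 4414 + 7549 + 6243 + 17061 + 17702 = 52969.
Overall total = μ·N = 87.5·52969 = 4634787.5.
Subtract the known strata: 4414·25.1 + 7549·79.6 + 17061·50.1 + 17702·127.1 = 3816372.1.
Remaining total for cluster West: 4634787.5 − 3816372.1 = 818415.4.
Divide by its size: 818415.4 / 6243 = 131.093... → 131.1.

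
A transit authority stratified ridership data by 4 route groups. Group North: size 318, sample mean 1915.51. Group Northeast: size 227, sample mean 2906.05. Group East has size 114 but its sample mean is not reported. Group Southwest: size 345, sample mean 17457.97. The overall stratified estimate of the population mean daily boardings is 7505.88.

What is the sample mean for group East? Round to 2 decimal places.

Σ Nₕx̄ₕ = N·μ, so 114·x̄_East = 1004·7505.88 − (318·1915.51 + 227·2906.05 + 345·17457.97).
= 7535903.52 − 7291805.18 = 244098.34.
x̄_East = 244098.34 / 114 = 2141.2135... → 2141.21.

2141.21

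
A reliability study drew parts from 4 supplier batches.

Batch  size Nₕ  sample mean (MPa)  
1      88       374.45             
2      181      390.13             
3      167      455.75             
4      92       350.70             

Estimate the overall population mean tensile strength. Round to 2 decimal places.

401.40

N = 88 + 181 + 167 + 92 = 528.
Overall mean = Σ (Nₕ/N)·x̄ₕ — weight by population share, not a simple average.
Σ Nₕx̄ₕ = 88·374.45 + 181·390.13 + 167·455.75 + 92·350.70 = 32951.6 + 70613.53 + 76110.25 + 32264.4 = 211939.78.
Divide by N: 211939.78 / 528 = 401.4011... → 401.40.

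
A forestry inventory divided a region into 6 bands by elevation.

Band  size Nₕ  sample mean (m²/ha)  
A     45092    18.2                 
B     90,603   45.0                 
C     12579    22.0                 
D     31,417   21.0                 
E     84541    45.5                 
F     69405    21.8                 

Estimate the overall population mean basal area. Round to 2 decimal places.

33.55

x̄_st = (Σ Nₕx̄ₕ) / (Σ Nₕ) = (45092·18.2 + 90603·45.0 + 12579·22.0 + 31417·21.0 + 84541·45.5 + 69405·21.8) / 333637
= 11193948.9 / 333637 = 33.5513... → 33.55.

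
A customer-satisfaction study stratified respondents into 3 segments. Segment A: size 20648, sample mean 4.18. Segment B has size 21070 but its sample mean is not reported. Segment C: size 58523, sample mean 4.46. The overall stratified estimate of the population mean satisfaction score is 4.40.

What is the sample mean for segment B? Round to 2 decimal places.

Σ Nₕx̄ₕ = N·μ, so 21070·x̄_B = 100241·4.40 − (20648·4.18 + 58523·4.46).
= 441060.4 − 347321.22 = 93739.18.
x̄_B = 93739.18 / 21070 = 4.4489... → 4.45.

4.45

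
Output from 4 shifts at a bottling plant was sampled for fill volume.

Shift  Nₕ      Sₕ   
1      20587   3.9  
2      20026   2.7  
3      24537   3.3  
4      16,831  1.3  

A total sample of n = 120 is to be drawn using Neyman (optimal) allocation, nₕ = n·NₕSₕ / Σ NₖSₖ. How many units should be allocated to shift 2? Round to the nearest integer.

Σ NₕSₕ = 20587·3.9 + 20026·2.7 + 24537·3.3 + 16831·1.3 = 237211.9.
Share for 2: 54070.2/237211.9 = 0.22794.
n_2 = 120 × 0.22794 = 27.353... → 27.

27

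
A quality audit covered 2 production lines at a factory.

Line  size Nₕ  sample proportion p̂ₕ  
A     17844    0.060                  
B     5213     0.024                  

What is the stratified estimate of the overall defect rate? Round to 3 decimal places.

Wₕ = Nₕ/N with N = 23057: 0.7739, 0.2261.
p̂_st = 0.7739·0.060 + 0.2261·0.024 ≈ 0.05186... → 0.052.

0.052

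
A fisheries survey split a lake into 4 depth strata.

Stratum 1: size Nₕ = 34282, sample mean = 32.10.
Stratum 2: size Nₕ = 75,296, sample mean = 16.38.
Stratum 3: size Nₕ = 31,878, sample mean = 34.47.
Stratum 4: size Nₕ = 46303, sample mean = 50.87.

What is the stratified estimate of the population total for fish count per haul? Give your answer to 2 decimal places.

Estimate total by summing Nₕ·x̄ₕ over strata.
34282·32.10 + 75296·16.38 + 31878·34.47 + 46303·50.87 = 1100452.2 + 1233348.48 + 1098834.66 + 2355433.61 = 5788068.95.

5788068.95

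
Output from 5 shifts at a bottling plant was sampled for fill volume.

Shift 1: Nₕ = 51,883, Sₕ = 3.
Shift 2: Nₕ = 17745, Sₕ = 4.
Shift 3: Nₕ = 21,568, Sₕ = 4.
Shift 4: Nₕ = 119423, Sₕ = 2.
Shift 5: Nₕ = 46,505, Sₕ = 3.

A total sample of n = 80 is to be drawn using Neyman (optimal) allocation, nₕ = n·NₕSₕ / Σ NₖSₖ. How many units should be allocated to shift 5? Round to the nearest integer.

Σ NₕSₕ = 51883·3 + 17745·4 + 21568·4 + 119423·2 + 46505·3 = 691262.
Share for 5: 139515/691262 = 0.20183.
n_5 = 80 × 0.20183 = 16.146... → 16.

16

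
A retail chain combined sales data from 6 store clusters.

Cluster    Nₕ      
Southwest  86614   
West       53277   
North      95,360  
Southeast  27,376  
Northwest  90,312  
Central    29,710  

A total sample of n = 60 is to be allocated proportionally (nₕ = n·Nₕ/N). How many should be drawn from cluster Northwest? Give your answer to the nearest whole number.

Share of cluster Northwest = 90312/382649 = 0.23602.
Allocate 60 × 0.23602 = 14.161... → 14.

14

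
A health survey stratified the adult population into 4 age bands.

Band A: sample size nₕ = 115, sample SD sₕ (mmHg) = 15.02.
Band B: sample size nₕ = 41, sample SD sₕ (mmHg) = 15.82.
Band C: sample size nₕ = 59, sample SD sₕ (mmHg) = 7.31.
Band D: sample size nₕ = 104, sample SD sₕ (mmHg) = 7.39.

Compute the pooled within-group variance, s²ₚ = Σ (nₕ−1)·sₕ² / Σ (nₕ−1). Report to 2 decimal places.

141.12

A: (115−1)·15.02² = 114·225.6004 = 25718.4456
B: (41−1)·15.82² = 40·250.2724 = 10010.896
C: (59−1)·7.31² = 58·53.4361 = 3099.2938
D: (104−1)·7.39² = 103·54.6121 = 5625.0463
Numerator = 44453.6817; denominator = Σ(nₕ−1) = 315.
s²ₚ = 44453.6817/315 = 141.1228... → 141.12.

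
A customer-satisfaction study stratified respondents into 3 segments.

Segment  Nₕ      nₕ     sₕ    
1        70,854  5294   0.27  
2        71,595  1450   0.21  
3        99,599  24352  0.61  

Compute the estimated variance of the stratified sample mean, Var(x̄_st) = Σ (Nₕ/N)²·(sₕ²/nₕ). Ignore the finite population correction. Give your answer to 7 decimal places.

N = 242048. Term for each stratum: Wₕ²sₕ²/nₕ.
Var(x̄_st) = 0.0000011800 + 0.0000026609 + 0.0000025872 = 0.0000064281 → 0.0000064.

0.0000064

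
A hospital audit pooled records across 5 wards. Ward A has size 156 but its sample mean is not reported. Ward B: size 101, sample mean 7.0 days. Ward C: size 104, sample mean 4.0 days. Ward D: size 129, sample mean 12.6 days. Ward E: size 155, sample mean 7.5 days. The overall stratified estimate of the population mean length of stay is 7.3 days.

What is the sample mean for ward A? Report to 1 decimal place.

5.1

Σ Nₕx̄ₕ = N·μ, so 156·x̄_A = 645·7.3 − (101·7.0 + 104·4.0 + 129·12.6 + 155·7.5).
= 4708.5 − 3910.9 = 797.6.
x̄_A = 797.6 / 156 = 5.113... → 5.1.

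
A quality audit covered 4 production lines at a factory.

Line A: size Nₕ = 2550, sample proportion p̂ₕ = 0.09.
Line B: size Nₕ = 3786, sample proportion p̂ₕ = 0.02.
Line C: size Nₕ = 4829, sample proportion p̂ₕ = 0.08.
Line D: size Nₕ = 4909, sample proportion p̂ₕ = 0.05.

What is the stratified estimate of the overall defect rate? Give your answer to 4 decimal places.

N = 2550 + 3786 + 4829 + 4909 = 16074.
Overall proportion = Σ (Nₕ/N)·p̂ₕ.
Σ Nₕp̂ₕ = 229.5 + 75.72 + 386.32 + 245.45 = 936.99.
936.99 / 16074 = 0.058292... → 0.0583.

0.0583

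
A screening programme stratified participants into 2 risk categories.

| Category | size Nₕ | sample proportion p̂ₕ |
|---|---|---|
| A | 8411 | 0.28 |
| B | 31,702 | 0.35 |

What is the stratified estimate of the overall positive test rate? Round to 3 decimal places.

N = 8411 + 31702 = 40113.
Overall proportion = Σ (Nₕ/N)·p̂ₕ.
Σ Nₕp̂ₕ = 2355.08 + 11095.7 = 13450.78.
13450.78 / 40113 = 0.33532... → 0.335.

0.335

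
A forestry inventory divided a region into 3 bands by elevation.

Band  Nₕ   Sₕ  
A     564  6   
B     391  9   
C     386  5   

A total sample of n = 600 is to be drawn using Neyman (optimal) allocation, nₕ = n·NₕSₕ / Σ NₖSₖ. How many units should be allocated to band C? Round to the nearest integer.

A: NₕSₕ = 564·6 = 3384
B: NₕSₕ = 391·9 = 3519
C: NₕSₕ = 386·5 = 1930
Σ NₕSₕ = 8833.
n_C = 600·1930/8833 = 131.099... → 131.

131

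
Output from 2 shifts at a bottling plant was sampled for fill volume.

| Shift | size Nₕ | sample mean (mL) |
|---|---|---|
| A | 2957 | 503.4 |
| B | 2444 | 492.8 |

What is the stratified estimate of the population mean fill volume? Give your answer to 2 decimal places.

N = 5401; weights Wₕ = Nₕ/N = (0.5475, 0.4525).
x̄_st = Σ Wₕ·x̄ₕ = 0.5475·503.4 + 0.4525·492.8 ≈ 498.6034...
→ 498.60.

498.60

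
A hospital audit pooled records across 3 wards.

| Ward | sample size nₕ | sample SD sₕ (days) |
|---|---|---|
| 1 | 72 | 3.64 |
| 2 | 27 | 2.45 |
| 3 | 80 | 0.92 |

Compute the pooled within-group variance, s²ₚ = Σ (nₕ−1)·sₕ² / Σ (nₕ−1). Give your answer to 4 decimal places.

1: (72−1)·3.64² = 71·13.2496 = 940.7216
2: (27−1)·2.45² = 26·6.0025 = 156.065
3: (80−1)·0.92² = 79·0.8464 = 66.8656
Numerator = 1163.6522; denominator = Σ(nₕ−1) = 176.
s²ₚ = 1163.6522/176 = 6.611660... → 6.6117.

6.6117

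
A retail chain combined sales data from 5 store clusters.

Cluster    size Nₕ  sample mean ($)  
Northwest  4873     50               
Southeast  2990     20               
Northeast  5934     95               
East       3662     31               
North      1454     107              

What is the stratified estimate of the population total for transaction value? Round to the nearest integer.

Northwest: 4873·50 = 243650
Southeast: 2990·20 = 59800
Northeast: 5934·95 = 563730
East: 3662·31 = 113522
North: 1454·107 = 155578
τ̂ = Σ Nₕx̄ₕ = 1136280.

1136280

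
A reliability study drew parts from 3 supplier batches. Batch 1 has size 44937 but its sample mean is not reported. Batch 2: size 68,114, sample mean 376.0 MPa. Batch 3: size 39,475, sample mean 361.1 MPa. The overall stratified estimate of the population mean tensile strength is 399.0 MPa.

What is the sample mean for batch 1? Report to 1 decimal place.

467.2

Σ Nₕx̄ₕ = N·μ, so 44937·x̄_1 = 152526·399.0 − (68114·376.0 + 39475·361.1).
= 60857874 − 39865286.5 = 20992587.5.
x̄_1 = 20992587.5 / 44937 = 467.156... → 467.2.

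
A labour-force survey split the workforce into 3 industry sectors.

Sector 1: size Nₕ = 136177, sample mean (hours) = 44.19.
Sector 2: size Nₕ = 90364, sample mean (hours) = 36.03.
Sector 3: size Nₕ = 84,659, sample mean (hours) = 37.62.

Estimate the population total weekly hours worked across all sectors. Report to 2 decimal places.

12458348.13

1: 136177·44.19 = 6017661.63
2: 90364·36.03 = 3255814.92
3: 84659·37.62 = 3184871.58
τ̂ = Σ Nₕx̄ₕ = 12458348.13.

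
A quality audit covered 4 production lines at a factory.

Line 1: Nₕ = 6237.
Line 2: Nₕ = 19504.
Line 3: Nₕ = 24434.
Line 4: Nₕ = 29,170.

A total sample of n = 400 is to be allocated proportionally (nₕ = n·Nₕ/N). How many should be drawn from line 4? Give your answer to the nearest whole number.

147

Share of line 4 = 29170/79345 = 0.36764.
Allocate 400 × 0.36764 = 147.054... → 147.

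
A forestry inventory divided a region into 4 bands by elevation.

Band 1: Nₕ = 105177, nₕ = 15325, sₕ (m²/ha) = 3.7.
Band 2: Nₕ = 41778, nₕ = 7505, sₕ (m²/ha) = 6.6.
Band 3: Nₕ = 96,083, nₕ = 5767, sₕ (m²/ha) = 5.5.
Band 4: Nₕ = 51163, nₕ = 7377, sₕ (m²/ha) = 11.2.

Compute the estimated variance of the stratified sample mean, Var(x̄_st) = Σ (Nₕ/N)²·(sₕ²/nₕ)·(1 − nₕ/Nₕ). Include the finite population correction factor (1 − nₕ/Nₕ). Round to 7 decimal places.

N = 294201; Wₕ = Nₕ/N.
band 1: (105177/294201)²·3.7²/15325·(1 − 15325/105177) = 0.0000975356
band 2: (41778/294201)²·6.6²/7505·(1 − 7505/41778) = 0.0000960171
band 3: (96083/294201)²·5.5²/5767·(1 − 5767/96083) = 0.0005258942
band 4: (51163/294201)²·11.2²/7377·(1 − 7377/51163) = 0.0004401080
Sum = 0.0011595549 → 0.0011596.

0.0011596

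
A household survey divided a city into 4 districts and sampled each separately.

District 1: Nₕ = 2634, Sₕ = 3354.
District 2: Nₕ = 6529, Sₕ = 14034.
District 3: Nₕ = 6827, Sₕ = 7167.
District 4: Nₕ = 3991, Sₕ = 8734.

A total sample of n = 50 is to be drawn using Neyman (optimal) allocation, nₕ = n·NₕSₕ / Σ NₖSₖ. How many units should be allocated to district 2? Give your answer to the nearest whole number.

25

Σ NₕSₕ = 2634·3354 + 6529·14034 + 6827·7167 + 3991·8734 = 184248925.
Share for 2: 91627986/184248925 = 0.49731.
n_2 = 50 × 0.49731 = 24.865... → 25.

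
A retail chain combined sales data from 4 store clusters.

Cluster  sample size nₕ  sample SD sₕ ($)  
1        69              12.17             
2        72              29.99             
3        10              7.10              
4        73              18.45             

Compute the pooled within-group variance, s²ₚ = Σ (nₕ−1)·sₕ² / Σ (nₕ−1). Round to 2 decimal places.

1: (69−1)·12.17² = 68·148.1089 = 10071.4052
2: (72−1)·29.99² = 71·899.4001 = 63857.4071
3: (10−1)·7.10² = 9·50.41 = 453.69
4: (73−1)·18.45² = 72·340.4025 = 24508.98
Numerator = 98891.4823; denominator = Σ(nₕ−1) = 220.
s²ₚ = 98891.4823/220 = 449.5067... → 449.51.

449.51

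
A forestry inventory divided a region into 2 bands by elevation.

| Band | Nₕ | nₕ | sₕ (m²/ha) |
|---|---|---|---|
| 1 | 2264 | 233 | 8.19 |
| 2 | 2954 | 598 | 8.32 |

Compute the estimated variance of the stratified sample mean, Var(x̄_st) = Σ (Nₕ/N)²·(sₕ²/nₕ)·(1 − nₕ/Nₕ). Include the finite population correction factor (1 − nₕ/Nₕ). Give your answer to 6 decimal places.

N = 5218; Wₕ = Nₕ/N.
band 1: (2264/5218)²·8.19²/233·(1 − 233/2264) = 0.048617215
band 2: (2954/5218)²·8.32²/598·(1 − 598/2954) = 0.029588510
Sum = 0.078205725 → 0.078206.

0.078206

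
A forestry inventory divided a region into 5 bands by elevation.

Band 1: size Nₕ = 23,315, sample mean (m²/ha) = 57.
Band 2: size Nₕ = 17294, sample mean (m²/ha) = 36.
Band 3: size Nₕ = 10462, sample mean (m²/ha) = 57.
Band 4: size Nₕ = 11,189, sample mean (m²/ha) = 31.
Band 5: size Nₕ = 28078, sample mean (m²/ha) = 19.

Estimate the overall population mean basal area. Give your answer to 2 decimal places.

x̄_st = (Σ Nₕx̄ₕ) / (Σ Nₕ) = (23315·57 + 17294·36 + 10462·57 + 11189·31 + 28078·19) / 90338
= 3428214 / 90338 = 37.9487... → 37.95.

37.95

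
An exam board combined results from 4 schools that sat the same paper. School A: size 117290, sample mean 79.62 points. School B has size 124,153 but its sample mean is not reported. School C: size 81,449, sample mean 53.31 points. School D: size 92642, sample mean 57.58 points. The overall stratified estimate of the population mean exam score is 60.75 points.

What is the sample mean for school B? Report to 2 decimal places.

Σ Nₕx̄ₕ = N·μ, so 124153·x̄_B = 415534·60.75 − (117290·79.62 + 81449·53.31 + 92642·57.58).
= 25243690.5 − 19015002.35 = 6228688.15.
x̄_B = 6228688.15 / 124153 = 50.1695... → 50.17.

50.17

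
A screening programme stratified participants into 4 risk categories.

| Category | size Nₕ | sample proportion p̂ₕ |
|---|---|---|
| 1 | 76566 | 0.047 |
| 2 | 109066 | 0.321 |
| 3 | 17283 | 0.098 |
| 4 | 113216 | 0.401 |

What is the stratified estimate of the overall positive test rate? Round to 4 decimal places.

0.2711

N = 76566 + 109066 + 17283 + 113216 = 316131.
Overall proportion = Σ (Nₕ/N)·p̂ₕ.
Σ Nₕp̂ₕ = 3598.602 + 35010.186 + 1693.734 + 45399.616 = 85702.138.
85702.138 / 316131 = 0.271097... → 0.2711.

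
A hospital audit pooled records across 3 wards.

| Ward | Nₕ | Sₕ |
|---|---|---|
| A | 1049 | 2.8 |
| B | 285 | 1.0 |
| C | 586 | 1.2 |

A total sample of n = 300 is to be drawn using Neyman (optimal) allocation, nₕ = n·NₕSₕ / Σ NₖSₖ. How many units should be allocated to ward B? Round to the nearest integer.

22

A: NₕSₕ = 1049·2.8 = 2937.2
B: NₕSₕ = 285·1.0 = 285
C: NₕSₕ = 586·1.2 = 703.2
Σ NₕSₕ = 3925.4.
n_B = 300·285/3925.4 = 21.781... → 22.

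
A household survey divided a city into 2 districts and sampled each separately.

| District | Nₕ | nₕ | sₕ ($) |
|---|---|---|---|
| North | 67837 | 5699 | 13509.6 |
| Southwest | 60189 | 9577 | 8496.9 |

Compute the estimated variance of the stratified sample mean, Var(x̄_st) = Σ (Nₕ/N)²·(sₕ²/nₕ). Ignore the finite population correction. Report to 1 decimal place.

N = 128026. Term for each stratum: Wₕ²sₕ²/nₕ.
Var(x̄_st) = 8991.3155 + 1666.2088 = 10657.5243 → 10657.5.

10657.5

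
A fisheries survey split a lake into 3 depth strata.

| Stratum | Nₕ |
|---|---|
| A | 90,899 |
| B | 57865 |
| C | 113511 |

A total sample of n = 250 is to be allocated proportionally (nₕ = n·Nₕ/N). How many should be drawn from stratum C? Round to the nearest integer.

108

N = 90899 + 57865 + 113511 = 262275.
n_C = 250·113511/262275 = 108.198... → 108.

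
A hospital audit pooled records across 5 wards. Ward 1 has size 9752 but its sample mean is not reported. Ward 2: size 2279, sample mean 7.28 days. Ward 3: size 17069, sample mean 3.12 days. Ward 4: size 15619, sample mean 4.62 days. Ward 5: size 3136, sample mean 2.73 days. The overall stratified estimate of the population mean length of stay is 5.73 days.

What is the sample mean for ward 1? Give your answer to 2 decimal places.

12.68

N = 9752 + 2279 + 17069 + 15619 + 3136 = 47855.
Overall total = μ·N = 5.73·47855 = 274209.15.
Subtract the known strata: 2279·7.28 + 17069·3.12 + 15619·4.62 + 3136·2.73 = 150567.46.
Remaining total for ward 1: 274209.15 − 150567.46 = 123641.69.
Divide by its size: 123641.69 / 9752 = 12.6786... → 12.68.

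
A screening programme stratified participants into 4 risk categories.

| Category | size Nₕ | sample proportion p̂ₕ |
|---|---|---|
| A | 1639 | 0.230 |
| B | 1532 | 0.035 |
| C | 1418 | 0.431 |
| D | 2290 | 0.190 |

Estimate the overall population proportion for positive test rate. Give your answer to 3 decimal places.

Wₕ = Nₕ/N with N = 6879: 0.2383, 0.2227, 0.2061, 0.3329.
p̂_st = 0.2383·0.230 + 0.2227·0.035 + 0.2061·0.431 + 0.3329·0.190 ≈ 0.21469... → 0.215.

0.215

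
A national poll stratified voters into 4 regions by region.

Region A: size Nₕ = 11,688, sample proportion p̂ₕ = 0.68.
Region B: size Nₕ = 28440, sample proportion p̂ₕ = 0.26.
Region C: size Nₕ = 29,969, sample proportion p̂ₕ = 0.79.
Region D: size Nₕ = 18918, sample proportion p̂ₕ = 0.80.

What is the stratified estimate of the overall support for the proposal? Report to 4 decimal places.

N = 11688 + 28440 + 29969 + 18918 = 89015.
Overall proportion = Σ (Nₕ/N)·p̂ₕ.
Σ Nₕp̂ₕ = 7947.84 + 7394.4 + 23675.51 + 15134.4 = 54152.15.
54152.15 / 89015 = 0.608349... → 0.6083.

0.6083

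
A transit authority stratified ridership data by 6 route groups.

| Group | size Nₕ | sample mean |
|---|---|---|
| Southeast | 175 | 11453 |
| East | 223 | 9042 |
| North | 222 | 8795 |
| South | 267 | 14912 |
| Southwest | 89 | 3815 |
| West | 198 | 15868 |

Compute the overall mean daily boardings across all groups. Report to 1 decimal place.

11444.7

N = 175 + 223 + 222 + 267 + 89 + 198 = 1174.
Weight each subgroup mean by Nₕ/N and sum.
Σ Nₕx̄ₕ = 175·11453 + 223·9042 + 222·8795 + 267·14912 + 89·3815 + 198·15868 = 2004275 + 2016366 + 1952490 + 3981504 + 339535 + 3141864 = 13436034.
Divide by N: 13436034 / 1174 = 11444.663... → 11444.7.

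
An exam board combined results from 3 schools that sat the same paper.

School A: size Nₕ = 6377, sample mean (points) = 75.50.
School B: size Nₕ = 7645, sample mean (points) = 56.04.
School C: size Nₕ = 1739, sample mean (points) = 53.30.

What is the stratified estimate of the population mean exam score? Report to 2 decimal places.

63.61

x̄_st = (Σ Nₕx̄ₕ) / (Σ Nₕ) = (6377·75.50 + 7645·56.04 + 1739·53.30) / 15761
= 1002578 / 15761 = 63.6113... → 63.61.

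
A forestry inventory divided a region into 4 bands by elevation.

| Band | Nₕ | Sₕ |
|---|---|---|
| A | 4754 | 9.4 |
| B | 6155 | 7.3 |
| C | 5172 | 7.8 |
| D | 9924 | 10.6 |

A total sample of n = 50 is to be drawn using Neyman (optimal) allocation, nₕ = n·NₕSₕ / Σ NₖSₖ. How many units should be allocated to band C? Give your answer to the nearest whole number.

9

Σ NₕSₕ = 4754·9.4 + 6155·7.3 + 5172·7.8 + 9924·10.6 = 235155.1.
Share for C: 40341.6/235155.1 = 0.17155.
n_C = 50 × 0.17155 = 8.578... → 9.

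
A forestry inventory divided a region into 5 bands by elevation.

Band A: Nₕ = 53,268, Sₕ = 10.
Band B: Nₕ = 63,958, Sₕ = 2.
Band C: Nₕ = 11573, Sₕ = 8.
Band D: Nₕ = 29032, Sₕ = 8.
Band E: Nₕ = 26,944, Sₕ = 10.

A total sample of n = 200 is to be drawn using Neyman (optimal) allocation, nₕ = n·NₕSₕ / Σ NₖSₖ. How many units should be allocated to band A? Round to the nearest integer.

A: NₕSₕ = 53268·10 = 532680
B: NₕSₕ = 63958·2 = 127916
C: NₕSₕ = 11573·8 = 92584
D: NₕSₕ = 29032·8 = 232256
E: NₕSₕ = 26944·10 = 269440
Σ NₕSₕ = 1254876.
n_A = 200·532680/1254876 = 84.898... → 85.

85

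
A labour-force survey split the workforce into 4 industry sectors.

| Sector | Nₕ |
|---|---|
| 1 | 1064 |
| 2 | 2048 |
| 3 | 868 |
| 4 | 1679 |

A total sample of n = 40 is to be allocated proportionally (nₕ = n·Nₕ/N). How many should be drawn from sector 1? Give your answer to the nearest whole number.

8

Share of sector 1 = 1064/5659 = 0.18802.
Allocate 40 × 0.18802 = 7.521... → 8.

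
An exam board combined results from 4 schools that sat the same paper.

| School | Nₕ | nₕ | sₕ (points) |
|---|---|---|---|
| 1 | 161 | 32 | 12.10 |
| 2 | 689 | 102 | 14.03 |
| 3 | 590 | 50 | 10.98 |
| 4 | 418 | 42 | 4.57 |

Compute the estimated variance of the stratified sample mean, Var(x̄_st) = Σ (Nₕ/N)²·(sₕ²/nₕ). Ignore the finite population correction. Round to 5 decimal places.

N = 1858. Term for each stratum: Wₕ²sₕ²/nₕ.
Var(x̄_st) = 0.03435430 + 0.26537634 + 0.24313489 + 0.02516774 = 0.56803327 → 0.56803.

0.56803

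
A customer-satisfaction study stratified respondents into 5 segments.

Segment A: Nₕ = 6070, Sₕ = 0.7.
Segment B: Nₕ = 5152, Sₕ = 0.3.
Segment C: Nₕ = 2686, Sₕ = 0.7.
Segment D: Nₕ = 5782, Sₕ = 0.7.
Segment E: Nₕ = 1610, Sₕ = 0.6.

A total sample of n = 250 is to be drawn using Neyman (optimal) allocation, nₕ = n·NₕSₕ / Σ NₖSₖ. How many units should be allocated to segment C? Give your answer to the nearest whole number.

A: NₕSₕ = 6070·0.7 = 4249
B: NₕSₕ = 5152·0.3 = 1545.6
C: NₕSₕ = 2686·0.7 = 1880.2
D: NₕSₕ = 5782·0.7 = 4047.4
E: NₕSₕ = 1610·0.6 = 966
Σ NₕSₕ = 12688.2.
n_C = 250·1880.2/12688.2 = 37.046... → 37.

37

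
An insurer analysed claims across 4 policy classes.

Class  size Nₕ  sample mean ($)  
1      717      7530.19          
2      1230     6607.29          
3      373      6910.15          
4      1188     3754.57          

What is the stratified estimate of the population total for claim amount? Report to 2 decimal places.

20564028.04

Population total = Σ Nₕ·x̄ₕ (each stratum's size times its mean).
717·7530.19 + 1230·6607.29 + 373·6910.15 + 1188·3754.57 = 5399146.23 + 8126966.7 + 2577485.95 + 4460429.16 = 20564028.04.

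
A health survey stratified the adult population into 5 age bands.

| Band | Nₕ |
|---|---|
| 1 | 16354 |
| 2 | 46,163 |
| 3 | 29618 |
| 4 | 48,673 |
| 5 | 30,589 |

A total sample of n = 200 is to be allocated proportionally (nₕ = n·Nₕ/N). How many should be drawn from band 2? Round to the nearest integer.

54

N = 16354 + 46163 + 29618 + 48673 + 30589 = 171397.
n_2 = 200·46163/171397 = 53.867... → 54.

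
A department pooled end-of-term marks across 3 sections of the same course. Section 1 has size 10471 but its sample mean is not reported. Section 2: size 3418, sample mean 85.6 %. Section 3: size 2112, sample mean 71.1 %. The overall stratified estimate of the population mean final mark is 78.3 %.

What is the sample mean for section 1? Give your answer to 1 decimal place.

N = 10471 + 3418 + 2112 = 16001.
Overall total = μ·N = 78.3·16001 = 1252878.3.
Subtract the known strata: 3418·85.6 + 2112·71.1 = 442744.
Remaining total for section 1: 1252878.3 − 442744 = 810134.3.
Divide by its size: 810134.3 / 10471 = 77.369... → 77.4.

77.4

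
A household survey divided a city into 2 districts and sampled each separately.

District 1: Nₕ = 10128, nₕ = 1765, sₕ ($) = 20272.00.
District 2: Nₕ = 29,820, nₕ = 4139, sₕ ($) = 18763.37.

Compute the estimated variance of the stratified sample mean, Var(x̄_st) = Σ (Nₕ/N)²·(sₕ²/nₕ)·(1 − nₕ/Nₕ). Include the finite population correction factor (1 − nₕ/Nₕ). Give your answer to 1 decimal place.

53176.3

N = 39948. Term for each stratum: Wₕ²sₕ²/nₕ·(1−nₕ/Nₕ).
Var(x̄_st) = 12357.8862 + 40818.3783 = 53176.2645 → 53176.3.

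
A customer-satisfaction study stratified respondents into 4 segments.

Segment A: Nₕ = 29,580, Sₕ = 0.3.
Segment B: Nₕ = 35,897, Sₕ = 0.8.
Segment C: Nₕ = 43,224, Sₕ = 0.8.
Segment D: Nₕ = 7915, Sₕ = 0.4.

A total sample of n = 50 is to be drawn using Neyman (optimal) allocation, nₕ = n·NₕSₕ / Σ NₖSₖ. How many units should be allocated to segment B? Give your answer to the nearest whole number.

19

Σ NₕSₕ = 29580·0.3 + 35897·0.8 + 43224·0.8 + 7915·0.4 = 75336.8.
Share for B: 28717.6/75336.8 = 0.38119.
n_B = 50 × 0.38119 = 19.059... → 19.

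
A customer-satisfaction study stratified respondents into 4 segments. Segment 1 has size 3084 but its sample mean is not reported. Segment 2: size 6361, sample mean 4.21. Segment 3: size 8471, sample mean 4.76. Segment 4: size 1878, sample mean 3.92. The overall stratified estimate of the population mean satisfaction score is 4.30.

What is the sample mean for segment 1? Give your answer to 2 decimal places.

3.45

N = 3084 + 6361 + 8471 + 1878 = 19794.
Overall total = μ·N = 4.30·19794 = 85114.2.
Subtract the known strata: 6361·4.21 + 8471·4.76 + 1878·3.92 = 74463.53.
Remaining total for segment 1: 85114.2 − 74463.53 = 10650.67.
Divide by its size: 10650.67 / 3084 = 3.4535... → 3.45.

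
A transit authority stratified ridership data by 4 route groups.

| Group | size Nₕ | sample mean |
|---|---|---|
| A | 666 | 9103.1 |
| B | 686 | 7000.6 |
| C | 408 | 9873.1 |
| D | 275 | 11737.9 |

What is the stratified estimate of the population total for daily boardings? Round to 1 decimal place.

18121223.5

A: 666·9103.1 = 6062664.6
B: 686·7000.6 = 4802411.6
C: 408·9873.1 = 4028224.8
D: 275·11737.9 = 3227922.5
τ̂ = Σ Nₕx̄ₕ = 18121223.5.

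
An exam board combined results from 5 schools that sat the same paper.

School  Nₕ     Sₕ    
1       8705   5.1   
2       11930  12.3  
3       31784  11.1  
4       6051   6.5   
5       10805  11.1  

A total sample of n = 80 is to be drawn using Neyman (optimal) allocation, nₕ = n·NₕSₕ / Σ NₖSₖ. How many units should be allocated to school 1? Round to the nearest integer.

5

Σ NₕSₕ = 8705·5.1 + 11930·12.3 + 31784·11.1 + 6051·6.5 + 10805·11.1 = 703203.9.
Share for 1: 44395.5/703203.9 = 0.06313.
n_1 = 80 × 0.06313 = 5.051... → 5.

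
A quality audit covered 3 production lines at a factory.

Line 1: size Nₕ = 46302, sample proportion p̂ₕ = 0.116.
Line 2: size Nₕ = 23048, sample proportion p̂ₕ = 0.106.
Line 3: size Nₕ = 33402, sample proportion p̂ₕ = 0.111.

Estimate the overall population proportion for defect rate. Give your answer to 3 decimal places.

0.112

Wₕ = Nₕ/N with N = 102752: 0.4506, 0.2243, 0.3251.
p̂_st = 0.4506·0.116 + 0.2243·0.106 + 0.3251·0.111 ≈ 0.11213... → 0.112.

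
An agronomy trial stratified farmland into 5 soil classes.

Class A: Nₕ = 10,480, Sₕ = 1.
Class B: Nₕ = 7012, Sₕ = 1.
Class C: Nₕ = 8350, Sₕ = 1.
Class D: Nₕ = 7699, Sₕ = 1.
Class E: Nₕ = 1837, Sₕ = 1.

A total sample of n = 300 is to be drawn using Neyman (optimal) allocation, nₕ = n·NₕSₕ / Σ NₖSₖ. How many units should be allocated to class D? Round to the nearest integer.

Σ NₕSₕ = 10480·1 + 7012·1 + 8350·1 + 7699·1 + 1837·1 = 35378.
Share for D: 7699/35378 = 0.21762.
n_D = 300 × 0.21762 = 65.286... → 65.

65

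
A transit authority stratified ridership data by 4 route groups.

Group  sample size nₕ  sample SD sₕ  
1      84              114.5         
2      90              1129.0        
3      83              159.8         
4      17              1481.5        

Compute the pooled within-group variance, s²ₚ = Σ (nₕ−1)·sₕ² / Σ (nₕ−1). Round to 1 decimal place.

562009.7

Degrees of freedom: 83 + 89 + 82 + 16 = 270.
Σ(nₕ−1)sₕ² = 83·13110.25 + 89·1274641 + 82·25536.04 + 16·2194842.25 = 151742631.03.
s²ₚ = 151742631.03 / 270 = 562009.745... → 562009.7.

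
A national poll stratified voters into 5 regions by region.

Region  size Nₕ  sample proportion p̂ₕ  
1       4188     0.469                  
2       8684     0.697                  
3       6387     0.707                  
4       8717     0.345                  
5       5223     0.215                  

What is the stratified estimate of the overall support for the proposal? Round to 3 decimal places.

N = 4188 + 8684 + 6387 + 8717 + 5223 = 33199.
Overall proportion = Σ (Nₕ/N)·p̂ₕ.
Σ Nₕp̂ₕ = 1964.172 + 6052.748 + 4515.609 + 3007.365 + 1122.945 = 16662.839.
16662.839 / 33199 = 0.50191... → 0.502.

0.502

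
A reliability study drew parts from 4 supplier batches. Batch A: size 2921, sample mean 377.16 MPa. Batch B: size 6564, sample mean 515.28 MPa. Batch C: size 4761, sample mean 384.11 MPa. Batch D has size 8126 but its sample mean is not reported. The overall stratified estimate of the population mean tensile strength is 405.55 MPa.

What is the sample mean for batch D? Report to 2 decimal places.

339.68

N = 2921 + 6564 + 4761 + 8126 = 22372.
Overall total = μ·N = 405.55·22372 = 9072964.6.
Subtract the known strata: 2921·377.16 + 6564·515.28 + 4761·384.11 = 6312729.99.
Remaining total for batch D: 9072964.6 − 6312729.99 = 2760234.61.
Divide by its size: 2760234.61 / 8126 = 339.6794... → 339.68.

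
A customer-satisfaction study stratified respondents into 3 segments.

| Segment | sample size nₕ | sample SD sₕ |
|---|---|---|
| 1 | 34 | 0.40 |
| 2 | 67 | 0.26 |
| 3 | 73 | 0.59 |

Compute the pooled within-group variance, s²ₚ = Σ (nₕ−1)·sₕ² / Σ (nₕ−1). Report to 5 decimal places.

1: (34−1)·0.40² = 33·0.16 = 5.28
2: (67−1)·0.26² = 66·0.0676 = 4.4616
3: (73−1)·0.59² = 72·0.3481 = 25.0632
Numerator = 34.8048; denominator = Σ(nₕ−1) = 171.
s²ₚ = 34.8048/171 = 0.2035368... → 0.20354.

0.20354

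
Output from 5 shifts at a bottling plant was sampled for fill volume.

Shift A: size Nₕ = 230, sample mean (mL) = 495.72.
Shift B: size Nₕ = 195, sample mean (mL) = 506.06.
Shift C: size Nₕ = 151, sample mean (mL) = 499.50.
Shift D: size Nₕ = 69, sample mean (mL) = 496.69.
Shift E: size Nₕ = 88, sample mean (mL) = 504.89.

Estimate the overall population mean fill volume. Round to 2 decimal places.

N = 733; weights Wₕ = Nₕ/N = (0.3138, 0.2660, 0.2060, 0.0941, 0.1201).
x̄_st = Σ Wₕ·x̄ₕ = 0.3138·495.72 + 0.2660·506.06 + 0.2060·499.50 + 0.0941·496.69 + 0.1201·504.89 ≈ 500.4417...
→ 500.44.

500.44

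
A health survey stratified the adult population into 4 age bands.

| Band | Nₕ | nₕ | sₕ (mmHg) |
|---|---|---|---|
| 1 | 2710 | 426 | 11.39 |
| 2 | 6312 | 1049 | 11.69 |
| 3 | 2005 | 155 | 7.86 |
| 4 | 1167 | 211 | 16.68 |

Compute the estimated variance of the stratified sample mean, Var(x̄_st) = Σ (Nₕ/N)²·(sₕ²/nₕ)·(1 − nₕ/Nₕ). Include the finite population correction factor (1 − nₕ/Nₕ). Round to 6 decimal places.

0.061618

N = 12194. Term for each stratum: Wₕ²sₕ²/nₕ·(1−nₕ/Nₕ).
Var(x̄_st) = 0.012676836 + 0.029104592 + 0.009942764 + 0.009893410 = 0.061617601 → 0.061618.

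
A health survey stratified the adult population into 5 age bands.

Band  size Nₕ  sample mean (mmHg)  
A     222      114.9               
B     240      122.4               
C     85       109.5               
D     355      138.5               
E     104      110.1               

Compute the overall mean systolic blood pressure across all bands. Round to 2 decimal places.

124.06

N = 1006; weights Wₕ = Nₕ/N = (0.2207, 0.2386, 0.0845, 0.3529, 0.1034).
x̄_st = Σ Wₕ·x̄ₕ = 0.2207·114.9 + 0.2386·122.4 + 0.0845·109.5 + 0.3529·138.5 + 0.1034·110.1 ≈ 124.0648...
→ 124.06.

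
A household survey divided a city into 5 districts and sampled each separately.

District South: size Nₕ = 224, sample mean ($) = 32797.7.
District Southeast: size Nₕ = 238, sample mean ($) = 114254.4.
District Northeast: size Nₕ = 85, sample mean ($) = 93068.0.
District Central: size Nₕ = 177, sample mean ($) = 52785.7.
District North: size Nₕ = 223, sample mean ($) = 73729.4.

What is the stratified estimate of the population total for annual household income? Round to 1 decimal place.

68234737.1

Population total = Σ Nₕ·x̄ₕ (each stratum's size times its mean).
224·32797.7 + 238·114254.4 + 85·93068.0 + 177·52785.7 + 223·73729.4 = 7346684.8 + 27192547.2 + 7910780 + 9343068.9 + 16441656.2 = 68234737.1.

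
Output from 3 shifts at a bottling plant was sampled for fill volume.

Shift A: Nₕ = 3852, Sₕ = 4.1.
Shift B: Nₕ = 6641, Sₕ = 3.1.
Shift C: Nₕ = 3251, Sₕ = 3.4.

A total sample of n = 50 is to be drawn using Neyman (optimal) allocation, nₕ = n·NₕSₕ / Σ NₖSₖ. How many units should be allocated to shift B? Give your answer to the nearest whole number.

22

Σ NₕSₕ = 3852·4.1 + 6641·3.1 + 3251·3.4 = 47433.7.
Share for B: 20587.1/47433.7 = 0.43402.
n_B = 50 × 0.43402 = 21.701... → 22.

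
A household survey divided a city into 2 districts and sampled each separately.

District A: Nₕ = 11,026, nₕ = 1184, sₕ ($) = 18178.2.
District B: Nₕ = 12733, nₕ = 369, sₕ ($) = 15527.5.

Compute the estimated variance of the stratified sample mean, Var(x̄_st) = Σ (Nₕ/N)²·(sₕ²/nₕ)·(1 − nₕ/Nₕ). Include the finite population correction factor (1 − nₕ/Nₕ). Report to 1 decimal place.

N = 23759; Wₕ = Nₕ/N.
district A: (11026/23759)²·18178.2²/1184·(1 − 1184/11026) = 53653.1329
district B: (12733/23759)²·15527.5²/369·(1 − 369/12733) = 182225.9110
Sum = 235879.0439 → 235879.0.

235879.0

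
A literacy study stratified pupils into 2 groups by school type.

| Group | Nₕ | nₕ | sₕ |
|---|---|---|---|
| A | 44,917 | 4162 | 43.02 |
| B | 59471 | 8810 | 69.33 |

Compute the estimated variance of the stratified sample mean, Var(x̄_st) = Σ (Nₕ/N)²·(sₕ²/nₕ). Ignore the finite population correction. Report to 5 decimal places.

0.25941

N = 104388; Wₕ = Nₕ/N.
group A: (44917/104388)²·43.02²/4162 = 0.08233018
group B: (59471/104388)²·69.33²/8810 = 0.17708257
Sum = 0.25941275 → 0.25941.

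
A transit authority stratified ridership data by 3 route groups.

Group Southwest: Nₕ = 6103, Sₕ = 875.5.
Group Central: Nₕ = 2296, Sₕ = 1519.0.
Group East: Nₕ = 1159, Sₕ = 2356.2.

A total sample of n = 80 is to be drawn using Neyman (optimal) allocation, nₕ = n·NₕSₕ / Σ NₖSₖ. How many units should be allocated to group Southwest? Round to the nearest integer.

Southwest: NₕSₕ = 6103·875.5 = 5343176.5
Central: NₕSₕ = 2296·1519.0 = 3487624
East: NₕSₕ = 1159·2356.2 = 2730835.8
Σ NₕSₕ = 11561636.3.
n_Southwest = 80·5343176.5/11561636.3 = 36.972... → 37.

37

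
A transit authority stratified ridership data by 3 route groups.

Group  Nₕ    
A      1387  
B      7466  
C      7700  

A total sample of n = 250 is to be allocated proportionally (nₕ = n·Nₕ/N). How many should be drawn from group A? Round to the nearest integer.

N = 1387 + 7466 + 7700 = 16553.
n_A = 250·1387/16553 = 20.948... → 21.

21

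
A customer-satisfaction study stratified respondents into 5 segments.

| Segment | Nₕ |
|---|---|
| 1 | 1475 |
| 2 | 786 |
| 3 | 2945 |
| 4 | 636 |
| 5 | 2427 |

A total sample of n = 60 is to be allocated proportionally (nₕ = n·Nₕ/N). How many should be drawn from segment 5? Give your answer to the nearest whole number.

18

Share of segment 5 = 2427/8269 = 0.29351.
Allocate 60 × 0.29351 = 17.610... → 18.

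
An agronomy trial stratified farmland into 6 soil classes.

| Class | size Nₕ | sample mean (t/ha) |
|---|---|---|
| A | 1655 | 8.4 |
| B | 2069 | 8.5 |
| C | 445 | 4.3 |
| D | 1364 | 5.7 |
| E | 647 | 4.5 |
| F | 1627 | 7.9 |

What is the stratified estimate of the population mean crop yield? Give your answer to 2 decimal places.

7.29

N = 7807; weights Wₕ = Nₕ/N = (0.2120, 0.2650, 0.0570, 0.1747, 0.0829, 0.2084).
x̄_st = Σ Wₕ·x̄ₕ = 0.2120·8.4 + 0.2650·8.5 + 0.0570·4.3 + 0.1747·5.7 + 0.0829·4.5 + 0.2084·7.9 ≈ 7.2937...
→ 7.29.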